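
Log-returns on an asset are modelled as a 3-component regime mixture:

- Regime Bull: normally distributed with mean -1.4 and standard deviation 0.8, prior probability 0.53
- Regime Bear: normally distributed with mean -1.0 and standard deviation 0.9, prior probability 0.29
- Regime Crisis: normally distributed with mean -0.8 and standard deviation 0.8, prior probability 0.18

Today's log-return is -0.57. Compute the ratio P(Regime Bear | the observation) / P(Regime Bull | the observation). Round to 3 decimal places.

Only the two components matter; the odds are (π_i f_i(x)) / (π_j f_j(x)).
Evaluate each component's likelihood at the observed value:
  f_Bull = (1/(0.8·√(2π)))·exp(−(-0.57−-1.4)²/(2·0.8²)) = 0.498678·exp(-0.53820) = 0.291126
  f_Bear = (1/(0.9·√(2π)))·exp(−(-0.57−-1.0)²/(2·0.9²)) = 0.443269·exp(-0.11414) = 0.395457
  f_Crisis = (1/(0.8·√(2π)))·exp(−(-0.57−-0.8)²/(2·0.8²)) = 0.498678·exp(-0.04133) = 0.478488
Posterior odds = (π_Bear·f_Bear) / (π_Bull·f_Bull) = (0.29·0.395457) / (0.53·0.291126) = 0.114682 / 0.154297 ≈ 0.743

0.743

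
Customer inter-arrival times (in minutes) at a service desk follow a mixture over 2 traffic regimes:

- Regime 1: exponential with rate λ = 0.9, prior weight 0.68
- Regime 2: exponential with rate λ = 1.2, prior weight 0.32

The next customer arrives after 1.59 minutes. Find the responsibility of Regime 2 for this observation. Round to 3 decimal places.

0.280

Posterior ∝ prior × likelihood, so P(k | x) ∝ w_k f_k(x); normalise over all components.
Evaluate each component's likelihood at the observed value:
  f_1 = 0.9·e^(−0.9·1.59) = 0.9·e^(−1.4310) = 0.215163
  f_2 = 1.2·e^(−1.2·1.59) = 1.2·e^(−1.9080) = 0.178052
Multiply by the mixture weights:
  w_1·f_1 = 0.68 × 0.215163 = 0.146311
  w_2·f_2 = 0.32 × 0.178052 = 0.0569767
Sum: 0.146311 + 0.0569767 = 0.203287
P(Regime 2 | data) = 0.0569767 / 0.203287 ≈ 0.280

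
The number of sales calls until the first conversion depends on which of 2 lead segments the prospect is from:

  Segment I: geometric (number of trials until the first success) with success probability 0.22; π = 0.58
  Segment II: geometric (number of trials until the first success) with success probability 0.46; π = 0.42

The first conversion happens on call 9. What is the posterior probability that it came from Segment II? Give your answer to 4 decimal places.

0.0740

By Bayes' theorem, P(k | x) = π_k f_k(x) / Σ_j π_j f_j(x).
Geometric probabilities:
  p_I = 0.0301425
  p_II = 0.00332589
Weight by the priors:
  π_I·p_I = 0.58 × 0.0301425 = 0.0174827
  π_II·p_II = 0.42 × 0.00332589 = 0.00139687
Evidence: 0.0174827 + 0.00139687 = 0.0188795
Responsibility of Segment II: 0.00139687 / 0.0188795 ≈ 0.0740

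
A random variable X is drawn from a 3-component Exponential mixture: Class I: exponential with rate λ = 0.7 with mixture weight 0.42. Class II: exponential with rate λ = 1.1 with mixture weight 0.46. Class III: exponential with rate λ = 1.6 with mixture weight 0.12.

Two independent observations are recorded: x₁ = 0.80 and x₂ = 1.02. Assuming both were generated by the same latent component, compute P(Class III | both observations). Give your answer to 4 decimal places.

0.1118

Apply Bayes' rule: the posterior for each component is proportional to its prior times its likelihood at x.
Since both observations come from the same component, the likelihood for component k is f_k(x₁)·f_k(x₂).
  f_I = [0.7·e^(−0.7·0.80) = 0.7·e^(−0.5600) = 0.399846] × [0.342777] = 0.137058
  f_II = [1.1·e^(−1.1·0.80) = 1.1·e^(−0.8800) = 0.456261] × [0.358191] = 0.163429
  f_III = [1.6·e^(−1.6·0.80) = 1.6·e^(−1.2800) = 0.44486] × [0.312861] = 0.139179
Multiply by the mixture weights:
  P(Z=I)·f_I = 0.42 × 0.137058 = 0.0575644
  P(Z=II)·f_II = 0.46 × 0.163429 = 0.0751771
  P(Z=III)·f_III = 0.12 × 0.139179 = 0.0167015
Normaliser: 0.0575644 + 0.0751771 + 0.0167015 = 0.149443
P(Class III | x₁,x₂) ≈ 0.1118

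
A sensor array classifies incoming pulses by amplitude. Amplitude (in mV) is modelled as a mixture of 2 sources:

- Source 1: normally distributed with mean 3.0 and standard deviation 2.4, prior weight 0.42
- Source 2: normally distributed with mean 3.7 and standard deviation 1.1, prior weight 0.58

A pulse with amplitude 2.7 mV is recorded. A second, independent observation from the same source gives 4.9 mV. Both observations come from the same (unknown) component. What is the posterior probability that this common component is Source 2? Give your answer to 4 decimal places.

0.7678

P(component k | x) = π_k·f_k(x) / marginal(x), where marginal(x) = Σ_j π_j·f_j(x).
Since both observations come from the same component, the likelihood for component k is f_k(x₁)·f_k(x₂).
  f_1 = [0.164932] × [0.121508] = 0.0200406
  f_2 = [0.239915] × [0.20003] = 0.04799
Weight by the priors:
  π_1·f_1 = 0.42 × 0.0200406 = 0.00841705
  π_2·f_2 = 0.58 × 0.04799 = 0.0278342
Normaliser: 0.00841705 + 0.0278342 = 0.0362513
P(Source 2 | data) ≈ 0.7678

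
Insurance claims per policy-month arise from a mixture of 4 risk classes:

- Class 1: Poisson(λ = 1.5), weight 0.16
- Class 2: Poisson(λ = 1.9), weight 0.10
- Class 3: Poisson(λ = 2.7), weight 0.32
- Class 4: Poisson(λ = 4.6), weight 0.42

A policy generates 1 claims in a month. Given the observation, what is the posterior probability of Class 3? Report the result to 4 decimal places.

P(component k | x) = w_k·f_k(x) / marginal(x), where marginal(x) = Σ_j w_j·f_j(x).
Poisson probabilities:
  L_1 = 0.334695
  L_2 = 0.28418
  L_3 = 0.181455
  L_4 = 0.0462384
Prior × likelihood for each component:
  w_1·L_1 = 0.16 × 0.334695 = 0.0535512
  w_2·L_2 = 0.10 × 0.28418 = 0.028418
  w_3·L_3 = 0.32 × 0.181455 = 0.0580656
  w_4·L_4 = 0.42 × 0.0462384 = 0.0194201
Denominator: 0.0535512 + 0.028418 + 0.0580656 + 0.0194201 = 0.159455
P(Class 3 | the observation) = 0.0580656 / 0.159455 ≈ 0.3642

0.3642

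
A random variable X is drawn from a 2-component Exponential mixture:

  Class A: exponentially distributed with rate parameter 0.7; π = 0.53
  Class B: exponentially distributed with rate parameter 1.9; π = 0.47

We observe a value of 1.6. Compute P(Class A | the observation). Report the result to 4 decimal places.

0.7392

Apply Bayes' rule: the posterior for each component is proportional to its prior times its likelihood at x.
Exponential densities:
  f_A = 0.7·e^(−0.7·1.6) = 0.7·e^(−1.1200) = 0.228396
  f_B = 1.9·e^(−1.9·1.6) = 1.9·e^(−3.0400) = 0.0908863
Multiply by the mixture weights:
  π_A·f_A = 0.53 × 0.228396 = 0.12105
  π_B·f_B = 0.47 × 0.0908863 = 0.0427166
Marginal: 0.12105 + 0.0427166 = 0.163766
P(Class A | data) ≈ 0.7392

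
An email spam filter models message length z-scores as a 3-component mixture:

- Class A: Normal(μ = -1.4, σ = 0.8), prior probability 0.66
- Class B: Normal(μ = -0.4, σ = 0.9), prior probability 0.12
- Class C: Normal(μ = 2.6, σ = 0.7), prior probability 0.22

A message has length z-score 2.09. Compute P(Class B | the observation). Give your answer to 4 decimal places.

P(component k | x) = P(Z=k)·f_k(x) / marginal(x), where marginal(x) = Σ_j P(Z=j)·f_j(x).
Normal densities:
  f_A = 3.67454e-05
  f_B = 0.00964997
  f_C = 0.437066
Unnormalised posteriors:
  P(Z=A)·f_A = 0.66 × 3.67454e-05 = 2.42519e-05
  P(Z=B)·f_B = 0.12 × 0.00964997 = 0.001158
  P(Z=C)·f_C = 0.22 × 0.437066 = 0.0961545
Sum: 2.42519e-05 + 0.001158 + 0.0961545 = 0.0973367
So the posterior for Class B is 0.001158 / 0.0973367 ≈ 0.0119.

0.0119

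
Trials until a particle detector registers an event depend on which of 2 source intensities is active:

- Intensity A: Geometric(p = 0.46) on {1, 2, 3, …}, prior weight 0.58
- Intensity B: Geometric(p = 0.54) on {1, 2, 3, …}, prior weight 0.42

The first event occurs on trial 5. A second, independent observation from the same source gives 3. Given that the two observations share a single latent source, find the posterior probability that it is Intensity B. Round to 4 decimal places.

The responsibility of component k is P(Z=k) f_k(x) divided by Σ_j P(Z=j) f_j(x).
Since both observations come from the same component, the likelihood for component k is f_k(x₁)·f_k(x₂).
  p_A = [0.46·(1−0.46)^4 = 0.46·0.0850306 = 0.0391141] × [0.134136] = 0.0052466
  p_B = [0.54·(1−0.54)^4 = 0.54·0.0447746 = 0.0241783] × [0.114264] = 0.0027627
Multiply by the mixture weights:
  P(Z=A)·p_A = 0.58 × 0.0052466 = 0.00304303
  P(Z=B)·p_B = 0.42 × 0.0027627 = 0.00116034
Evidence: 0.00304303 + 0.00116034 = 0.00420337
So the posterior for Intensity B is 0.00116034 / 0.00420337 ≈ 0.2760.

0.2760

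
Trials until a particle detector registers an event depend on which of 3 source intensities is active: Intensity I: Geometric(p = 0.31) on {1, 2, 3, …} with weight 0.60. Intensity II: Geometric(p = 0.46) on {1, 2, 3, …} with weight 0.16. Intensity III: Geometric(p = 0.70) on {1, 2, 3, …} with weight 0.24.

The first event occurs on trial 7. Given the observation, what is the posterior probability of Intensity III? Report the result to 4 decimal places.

0.0056

Apply Bayes' rule: the posterior for each component is proportional to its prior times its likelihood at x.
Component likelihoods at x = 7:
  f_I = 0.0334546
  f_II = 0.0114057
  f_III = 0.0005103
Prior × likelihood for each component:
  π_I·f_I = 0.60 × 0.0334546 = 0.0200728
  π_II·f_II = 0.16 × 0.0114057 = 0.00182491
  π_III·f_III = 0.24 × 0.0005103 = 0.000122472
Normaliser: 0.0200728 + 0.00182491 + 0.000122472 = 0.0220202
P(Intensity III | x) ≈ 0.0056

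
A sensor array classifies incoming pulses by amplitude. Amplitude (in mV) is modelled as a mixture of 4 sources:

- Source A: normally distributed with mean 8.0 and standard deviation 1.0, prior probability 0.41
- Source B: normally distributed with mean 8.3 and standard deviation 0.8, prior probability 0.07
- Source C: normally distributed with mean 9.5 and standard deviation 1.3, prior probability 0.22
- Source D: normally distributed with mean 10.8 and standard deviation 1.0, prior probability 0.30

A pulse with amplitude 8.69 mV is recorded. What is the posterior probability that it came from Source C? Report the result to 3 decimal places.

Apply Bayes' rule: the posterior for each component is proportional to its prior times its likelihood at x.
Evaluate each component's likelihood at the observed value:
  L_A = 0.314432
  L_B = 0.442806
  L_C = 0.252735
  L_D = 0.0430674
Unnormalised posteriors:
  w_A·L_A = 0.41 × 0.314432 = 0.128917
  w_B·L_B = 0.07 × 0.442806 = 0.0309964
  w_C·L_C = 0.22 × 0.252735 = 0.0556016
  w_D·L_D = 0.30 × 0.0430674 = 0.0129202
Marginal: 0.128917 + 0.0309964 + 0.0556016 + 0.0129202 = 0.228435
P(Source C | data) = 0.0556016 / 0.228435 ≈ 0.243

0.243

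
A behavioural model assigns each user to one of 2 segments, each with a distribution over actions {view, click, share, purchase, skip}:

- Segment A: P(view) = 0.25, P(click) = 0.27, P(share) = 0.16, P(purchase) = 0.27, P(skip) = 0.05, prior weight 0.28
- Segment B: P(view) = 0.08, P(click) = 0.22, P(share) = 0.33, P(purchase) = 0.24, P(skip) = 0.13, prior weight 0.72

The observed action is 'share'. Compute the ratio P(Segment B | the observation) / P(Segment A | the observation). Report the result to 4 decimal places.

The posterior odds equal the prior odds times the likelihood ratio: (π_i/π_j)·(f_i(x)/f_j(x)).
Component likelihoods at x = 'share':
  L_A = P(share | comp) = 0.16
  L_B = P(share | comp) = 0.33
Odds = (0.72/0.28) × (0.33/0.16) = 2.57143 × 2.0625 ≈ 5.3036

5.3036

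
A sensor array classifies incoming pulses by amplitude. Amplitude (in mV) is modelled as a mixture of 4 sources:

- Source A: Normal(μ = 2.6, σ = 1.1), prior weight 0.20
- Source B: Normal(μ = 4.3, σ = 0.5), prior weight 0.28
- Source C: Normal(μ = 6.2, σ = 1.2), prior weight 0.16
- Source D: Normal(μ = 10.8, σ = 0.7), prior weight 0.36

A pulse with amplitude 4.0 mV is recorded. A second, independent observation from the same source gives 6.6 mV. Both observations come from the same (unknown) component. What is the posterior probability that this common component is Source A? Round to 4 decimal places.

0.0050

Apply Bayes' rule: the posterior for each component is proportional to its prior times its likelihood at x.
Since both observations come from the same component, the likelihood for component k is f_k(x₁)·f_k(x₂).
  f_A = [0.161352] × [0.000487696] = 7.86907e-05
  f_B = [0.666449] × [2.02817e-05] = 1.35167e-05
  f_C = [0.061926] × [0.314486] = 0.0194749
  f_D = [1.8374e-21] × [8.67983e-09] = 1.59483e-29
Prior × likelihood for each component:
  π_A·f_A = 0.20 × 7.86907e-05 = 1.57381e-05
  π_B·f_B = 0.28 × 1.35167e-05 = 3.78468e-06
  π_C·f_C = 0.16 × 0.0194749 = 0.00311598
  π_D·f_D = 0.36 × 1.59483e-29 = 5.74139e-30
Evidence: 1.57381e-05 + 3.78468e-06 + 0.00311598 + 5.74139e-30 = 0.0031355
P(Source A | data) = 1.57381e-05 / 0.0031355 ≈ 0.0050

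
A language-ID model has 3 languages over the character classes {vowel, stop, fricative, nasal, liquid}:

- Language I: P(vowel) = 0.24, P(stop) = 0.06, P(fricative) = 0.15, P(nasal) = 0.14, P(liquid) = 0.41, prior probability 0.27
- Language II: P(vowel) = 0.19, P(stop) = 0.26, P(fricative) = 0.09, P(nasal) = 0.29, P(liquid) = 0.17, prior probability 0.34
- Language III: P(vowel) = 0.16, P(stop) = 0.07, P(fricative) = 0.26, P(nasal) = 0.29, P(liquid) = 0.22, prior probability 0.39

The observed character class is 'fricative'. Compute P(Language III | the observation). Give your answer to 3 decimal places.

By Bayes' theorem, P(k | x) = π_k f_k(x) / Σ_j π_j f_j(x).
Categorical probabilities:
  f_I = P(fricative | comp) = 0.15
  f_II = P(fricative | comp) = 0.09
  f_III = P(fricative | comp) = 0.26
Unnormalised posteriors:
  π_I·f_I = 0.27 × 0.15 = 0.0405
  π_II·f_II = 0.34 × 0.09 = 0.0306
  π_III·f_III = 0.39 × 0.26 = 0.1014
Normaliser: 0.0405 + 0.0306 + 0.1014 = 0.1725
P(Language III | x) ≈ 0.588

0.588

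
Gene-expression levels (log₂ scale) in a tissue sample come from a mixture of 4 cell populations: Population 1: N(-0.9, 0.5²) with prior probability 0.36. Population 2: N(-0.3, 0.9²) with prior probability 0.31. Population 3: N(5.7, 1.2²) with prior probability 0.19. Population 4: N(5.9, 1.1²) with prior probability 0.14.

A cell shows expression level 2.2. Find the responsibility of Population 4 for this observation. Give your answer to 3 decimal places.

P(component k | x) = π_k·f_k(x) / marginal(x), where marginal(x) = Σ_j π_j·f_j(x).
Normal densities:
  p_1 = 3.58757e-09
  p_2 = 0.00935726
  p_3 = 0.00472573
  p_4 = 0.00126678
Weight by the priors:
  π_1·p_1 = 0.36 × 3.58757e-09 = 1.29152e-09
  π_2·p_2 = 0.31 × 0.00935726 = 0.00290075
  π_3·p_3 = 0.19 × 0.00472573 = 0.00089789
  π_4·p_4 = 0.14 × 0.00126678 = 0.00017735
Evidence: 1.29152e-09 + 0.00290075 + 0.00089789 + 0.00017735 = 0.00397599
So the posterior for Population 4 is 0.00017735 / 0.00397599 ≈ 0.045.

0.045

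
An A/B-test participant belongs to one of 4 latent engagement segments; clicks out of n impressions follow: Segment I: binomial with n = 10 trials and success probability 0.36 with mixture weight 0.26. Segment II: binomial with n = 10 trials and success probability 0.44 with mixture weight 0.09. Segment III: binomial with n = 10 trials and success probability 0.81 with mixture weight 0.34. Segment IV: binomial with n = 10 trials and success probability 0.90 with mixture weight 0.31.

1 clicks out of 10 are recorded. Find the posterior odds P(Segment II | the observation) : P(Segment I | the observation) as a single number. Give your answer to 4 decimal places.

Since P(k|x) ∝ w_k f_k(x), the posterior odds are w_i f_i(x) / (w_j f_j(x)).
Evaluate each component's likelihood at the observed value:
  L_I = 0.0648518
  L_II = 0.0238311
  L_III = 2.61377e-06
  L_IV = 9e-09
Odds = (0.09/0.26) × (0.0238311/0.0648518) = 0.346154 × 0.367471 ≈ 0.1272

0.1272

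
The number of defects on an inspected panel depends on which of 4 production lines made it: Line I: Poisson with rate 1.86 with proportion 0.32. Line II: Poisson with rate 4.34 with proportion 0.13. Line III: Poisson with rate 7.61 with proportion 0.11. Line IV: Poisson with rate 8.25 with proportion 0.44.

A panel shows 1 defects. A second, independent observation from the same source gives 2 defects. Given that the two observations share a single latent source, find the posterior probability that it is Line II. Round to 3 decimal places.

0.035

Posterior ∝ prior × likelihood, so P(k | x) ∝ π_k f_k(x); normalise over all components.
Since both observations come from the same component, the likelihood for component k is f_k(x₁)·f_k(x₂).
  p_I = [e^(−1.86)·1.86^1/1! = 0.289551] × [0.269283] = 0.077971
  p_II = [e^(−4.34)·4.34^1/1! = 0.0565785] × [0.122775] = 0.00694645
  p_III = [e^(−7.61)·7.61^1/1! = 0.00377054] × [0.0143469] = 5.40956e-05
  p_IV = [e^(−8.25)·8.25^1/1! = 0.00215538] × [0.00889096] = 1.91634e-05
Unnormalised posteriors:
  π_I·p_I = 0.32 × 0.077971 = 0.0249507
  π_II·p_II = 0.13 × 0.00694645 = 0.000903039
  π_III·p_III = 0.11 × 5.40956e-05 = 5.95052e-06
  π_IV·p_IV = 0.44 × 1.91634e-05 = 8.4319e-06
Evidence: 0.0249507 + 0.000903039 + 5.95052e-06 + 8.4319e-06 = 0.0258682
So the posterior for Line II is 0.000903039 / 0.0258682 ≈ 0.035.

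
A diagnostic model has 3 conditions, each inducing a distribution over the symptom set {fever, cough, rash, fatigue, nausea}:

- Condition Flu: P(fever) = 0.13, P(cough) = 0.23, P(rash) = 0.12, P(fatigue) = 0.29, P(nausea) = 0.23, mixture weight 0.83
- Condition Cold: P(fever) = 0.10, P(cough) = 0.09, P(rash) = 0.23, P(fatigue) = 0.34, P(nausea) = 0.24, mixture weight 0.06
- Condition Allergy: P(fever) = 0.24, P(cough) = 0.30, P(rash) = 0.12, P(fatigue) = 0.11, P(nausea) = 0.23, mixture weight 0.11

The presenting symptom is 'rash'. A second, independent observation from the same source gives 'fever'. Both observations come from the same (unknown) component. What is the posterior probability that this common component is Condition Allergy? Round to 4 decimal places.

Apply Bayes' rule: the posterior for each component is proportional to its prior times its likelihood at x.
Since both observations come from the same component, the likelihood for component k is f_k(x₁)·f_k(x₂).
  p_Flu = [0.12] × [0.13] = 0.0156
  p_Cold = [0.23] × [0.1] = 0.023
  p_Allergy = [0.12] × [0.24] = 0.0288
Prior × likelihood for each component:
  π_Flu·p_Flu = 0.83 × 0.0156 = 0.012948
  π_Cold·p_Cold = 0.06 × 0.023 = 0.00138
  π_Allergy·p_Allergy = 0.11 × 0.0288 = 0.003168
Evidence: 0.012948 + 0.00138 + 0.003168 = 0.017496
P(Condition Allergy | x₁, x₂) ≈ 0.1811

0.1811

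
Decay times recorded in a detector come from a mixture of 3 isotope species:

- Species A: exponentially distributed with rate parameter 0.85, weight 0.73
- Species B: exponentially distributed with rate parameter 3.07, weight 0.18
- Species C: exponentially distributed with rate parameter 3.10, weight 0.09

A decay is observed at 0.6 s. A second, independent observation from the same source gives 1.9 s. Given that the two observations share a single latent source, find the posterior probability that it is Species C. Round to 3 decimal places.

0.006

P(component k | x) = P(Z=k)·f_k(x) / marginal(x), where marginal(x) = Σ_j P(Z=j)·f_j(x).
Since both observations come from the same component, the likelihood for component k is f_k(x₁)·f_k(x₂).
  f_A = [0.510421] × [0.169057] = 0.0862903
  f_B = [0.486595] × [0.00899288] = 0.00437589
  f_C = [0.482585] × [0.00857763] = 0.00413944
Multiply by the mixture weights:
  P(Z=A)·f_A = 0.73 × 0.0862903 = 0.0629919
  P(Z=B)·f_B = 0.18 × 0.00437589 = 0.000787661
  P(Z=C)·f_C = 0.09 × 0.00413944 = 0.000372549
Normaliser: 0.0629919 + 0.000787661 + 0.000372549 = 0.0641521
P(Species C | x) ≈ 0.006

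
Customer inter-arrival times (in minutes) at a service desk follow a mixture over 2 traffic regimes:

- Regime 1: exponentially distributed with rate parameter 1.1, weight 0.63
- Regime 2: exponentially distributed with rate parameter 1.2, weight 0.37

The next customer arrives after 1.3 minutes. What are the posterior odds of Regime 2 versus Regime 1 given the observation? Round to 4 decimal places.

0.5626

The posterior odds equal the prior odds times the likelihood ratio: (π_i/π_j)·(f_i(x)/f_j(x)).
Evaluate each component's likelihood at the observed value:
  f_1 = 1.1·e^(−1.1·1.3) = 1.1·e^(−1.4300) = 0.26324
  f_2 = 1.2·e^(−1.2·1.3) = 1.2·e^(−1.5600) = 0.252163
Posterior odds = (π_2·f_2) / (π_1·f_1) = (0.37·0.252163) / (0.63·0.26324) = 0.0933004 / 0.165841 ≈ 0.5626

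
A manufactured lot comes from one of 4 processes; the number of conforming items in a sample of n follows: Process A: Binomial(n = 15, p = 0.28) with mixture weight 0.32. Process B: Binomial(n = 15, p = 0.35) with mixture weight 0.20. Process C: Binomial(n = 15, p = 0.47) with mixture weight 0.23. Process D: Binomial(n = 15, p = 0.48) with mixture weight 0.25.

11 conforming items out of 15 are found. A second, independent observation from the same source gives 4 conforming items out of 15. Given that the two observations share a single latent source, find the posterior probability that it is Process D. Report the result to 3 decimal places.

The responsibility of component k is π_k f_k(x) divided by Σ_j π_j f_j(x).
Since both observations come from the same component, the likelihood for component k is f_k(x₁)·f_k(x₂).
  f_A = [0.000304229] × [0.226163] = 6.88055e-05
  f_B = [0.00235253] × [0.179247] = 0.000421683
  f_C = [0.0266264] × [0.0617389] = 0.00164388
  f_D = [0.0311028] × [0.0544671] = 0.00169408
Multiply by the mixture weights:
  π_A·f_A = 0.32 × 6.88055e-05 = 2.20178e-05
  π_B·f_B = 0.20 × 0.000421683 = 8.43366e-05
  π_C·f_C = 0.23 × 0.00164388 = 0.000378093
  π_D·f_D = 0.25 × 0.00169408 = 0.00042352
Marginal: 2.20178e-05 + 8.43366e-05 + 0.000378093 + 0.00042352 = 0.000907968
So the posterior for Process D is 0.00042352 / 0.000907968 ≈ 0.466.

0.466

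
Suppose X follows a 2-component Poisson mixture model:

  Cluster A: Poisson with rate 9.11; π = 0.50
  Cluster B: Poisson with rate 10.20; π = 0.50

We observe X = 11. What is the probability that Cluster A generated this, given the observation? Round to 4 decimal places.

0.4618

P(component k | x) = π_k·f_k(x) / marginal(x), where marginal(x) = Σ_j π_j·f_j(x).
Evaluate each component's likelihood at the observed value:
  p_A = 0.0993399
  p_B = 0.115782
Prior × likelihood for each component:
  π_A·p_A = 0.50 × 0.0993399 = 0.0496699
  π_B·p_B = 0.50 × 0.115782 = 0.0578912
Marginal: 0.0496699 + 0.0578912 = 0.107561
P(Cluster A | 11) ≈ 0.4618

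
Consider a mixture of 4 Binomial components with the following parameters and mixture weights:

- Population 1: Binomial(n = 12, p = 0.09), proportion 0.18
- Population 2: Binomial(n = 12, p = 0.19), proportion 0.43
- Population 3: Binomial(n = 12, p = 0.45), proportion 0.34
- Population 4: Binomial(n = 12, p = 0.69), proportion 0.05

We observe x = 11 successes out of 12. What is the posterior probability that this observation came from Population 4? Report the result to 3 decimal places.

By Bayes' theorem, P(k | x) = P(Z=k) f_k(x) / Σ_j P(Z=j) f_j(x).
Evaluate each component's likelihood at the observed value:
  L_1 = C(12,11)·0.09^11·0.91^1 = 12·3.13811e-12·0.91 = 3.42681e-11
  L_2 = C(12,11)·0.19^11·0.81^1 = 12·1.1649e-08·0.81 = 1.13229e-07
  L_3 = C(12,11)·0.45^11·0.55^1 = 12·0.000153228·0.55 = 0.0010113
  L_4 = C(12,11)·0.69^11·0.31^1 = 12·0.0168787·0.31 = 0.0627889
Multiply by the mixture weights:
  P(Z=1)·L_1 = 0.18 × 3.42681e-11 = 6.16826e-12
  P(Z=2)·L_2 = 0.43 × 1.13229e-07 = 4.86883e-08
  P(Z=3)·L_3 = 0.34 × 0.0010113 = 0.000343843
  P(Z=4)·L_4 = 0.05 × 0.0627889 = 0.00313945
Sum: 6.16826e-12 + 4.86883e-08 + 0.000343843 + 0.00313945 = 0.00348334
P(Population 4 | 11 successes out of 12) = 0.00313945 / 0.00348334 ≈ 0.901

0.901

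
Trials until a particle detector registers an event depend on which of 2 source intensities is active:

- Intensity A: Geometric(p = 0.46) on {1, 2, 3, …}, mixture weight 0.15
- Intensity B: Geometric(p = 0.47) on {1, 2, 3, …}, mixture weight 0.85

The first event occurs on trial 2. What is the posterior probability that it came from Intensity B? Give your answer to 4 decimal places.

Apply Bayes' rule: the posterior for each component is proportional to its prior times its likelihood at x.
Component likelihoods at x = 2:
  L_A = 0.46·(1−0.46)^1 = 0.46·0.54 = 0.2484
  L_B = 0.47·(1−0.47)^1 = 0.47·0.53 = 0.2491
Weight by the priors:
  π_A·L_A = 0.15 × 0.2484 = 0.03726
  π_B·L_B = 0.85 × 0.2491 = 0.211735
Marginal: 0.03726 + 0.211735 = 0.248995
P(Intensity B | data) = 0.211735 / 0.248995 ≈ 0.8504

0.8504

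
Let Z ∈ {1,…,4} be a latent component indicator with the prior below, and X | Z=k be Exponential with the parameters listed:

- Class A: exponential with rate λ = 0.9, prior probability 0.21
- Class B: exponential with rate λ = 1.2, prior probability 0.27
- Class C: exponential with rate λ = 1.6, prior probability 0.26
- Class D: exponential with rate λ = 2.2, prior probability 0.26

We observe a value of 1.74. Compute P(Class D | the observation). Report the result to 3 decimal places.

Apply Bayes' rule: the posterior for each component is proportional to its prior times its likelihood at x.
Exponential densities:
  p_A = 0.187991
  p_B = 0.148722
  p_C = 0.0988654
  p_D = 0.0478568
Multiply by the mixture weights:
  w_A·p_A = 0.21 × 0.187991 = 0.0394781
  w_B·p_B = 0.27 × 0.148722 = 0.0401549
  w_C·p_C = 0.26 × 0.0988654 = 0.025705
  w_D·p_D = 0.26 × 0.0478568 = 0.0124428
Sum: 0.0394781 + 0.0401549 + 0.025705 + 0.0124428 = 0.117781
Responsibility of Class D: 0.0124428 / 0.117781 ≈ 0.106

0.106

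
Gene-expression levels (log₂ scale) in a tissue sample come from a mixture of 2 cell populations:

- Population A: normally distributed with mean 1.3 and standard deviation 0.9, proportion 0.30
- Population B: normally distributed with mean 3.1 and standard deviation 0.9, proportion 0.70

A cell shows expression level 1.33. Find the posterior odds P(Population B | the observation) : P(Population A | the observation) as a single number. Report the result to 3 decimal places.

0.338

Posterior odds = (π_i f_i(x)) / (π_j f_j(x)); the normalising sum cancels.
Normal densities:
  L_A = 0.443023
  L_B = 0.06409
Odds = (0.70/0.30) × (0.06409/0.443023) = 2.33333 × 0.144665 ≈ 0.338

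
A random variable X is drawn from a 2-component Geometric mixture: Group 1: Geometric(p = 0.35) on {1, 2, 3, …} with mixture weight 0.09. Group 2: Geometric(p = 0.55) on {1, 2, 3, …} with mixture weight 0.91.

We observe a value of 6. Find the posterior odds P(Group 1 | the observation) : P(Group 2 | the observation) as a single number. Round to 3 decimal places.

Since P(k|x) ∝ π_k f_k(x), the posterior odds are π_i f_i(x) / (π_j f_j(x)).
Evaluate each component's likelihood at the observed value:
  f_1 = 0.35·(1−0.35)^5 = 0.35·0.116029 = 0.0406102
  f_2 = 0.55·(1−0.55)^5 = 0.55·0.0184528 = 0.010149
Odds = (0.09/0.91) × (0.0406102/0.010149) = 0.0989011 × 4.00138 ≈ 0.396

0.396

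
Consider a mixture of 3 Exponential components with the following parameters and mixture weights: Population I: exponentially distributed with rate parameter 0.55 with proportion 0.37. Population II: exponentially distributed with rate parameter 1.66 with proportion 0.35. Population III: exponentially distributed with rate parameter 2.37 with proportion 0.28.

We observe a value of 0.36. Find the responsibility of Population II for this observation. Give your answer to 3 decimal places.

P(component k | x) = P(Z=k)·f_k(x) / marginal(x), where marginal(x) = Σ_j P(Z=j)·f_j(x).
Exponential densities:
  f_I = 0.55·e^(−0.55·0.36) = 0.55·e^(−0.1980) = 0.451203
  f_II = 1.66·e^(−1.66·0.36) = 1.66·e^(−0.5976) = 0.913216
  f_III = 2.37·e^(−2.37·0.36) = 2.37·e^(−0.8532) = 1.00974
Weight by the priors:
  P(Z=I)·f_I = 0.37 × 0.451203 = 0.166945
  P(Z=II)·f_II = 0.35 × 0.913216 = 0.319626
  P(Z=III)·f_III = 0.28 × 1.00974 = 0.282726
Evidence: 0.166945 + 0.319626 + 0.282726 = 0.769297
P(Population II | the observation) = 0.319626 / 0.769297 ≈ 0.415

0.415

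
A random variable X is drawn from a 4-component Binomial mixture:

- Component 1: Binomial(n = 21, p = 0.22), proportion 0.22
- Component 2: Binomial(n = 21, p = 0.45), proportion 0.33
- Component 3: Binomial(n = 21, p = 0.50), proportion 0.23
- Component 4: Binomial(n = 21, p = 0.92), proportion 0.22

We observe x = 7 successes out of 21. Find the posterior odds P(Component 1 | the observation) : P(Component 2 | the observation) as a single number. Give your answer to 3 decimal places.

Since P(k|x) ∝ w_k f_k(x), the posterior odds are w_i f_i(x) / (w_j f_j(x)).
Binomial probabilities:
  f_1 = 0.0894928
  f_2 = 0.100709
  f_3 = 0.0554466
  f_4 = 2.85285e-11
Posterior odds = (w_1·f_1) / (w_2·f_2) = (0.22·0.0894928) / (0.33·0.100709) = 0.0196884 / 0.0332341 ≈ 0.592

0.592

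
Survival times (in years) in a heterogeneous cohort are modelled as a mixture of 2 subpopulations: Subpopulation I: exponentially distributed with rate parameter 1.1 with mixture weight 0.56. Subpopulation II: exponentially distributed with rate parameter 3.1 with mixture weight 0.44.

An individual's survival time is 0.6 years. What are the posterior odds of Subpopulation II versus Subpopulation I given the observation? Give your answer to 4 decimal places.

0.6669

The posterior odds equal the prior odds times the likelihood ratio: (w_i/w_j)·(f_i(x)/f_j(x)).
Exponential densities:
  f_I = 1.1·e^(−1.1·0.6) = 1.1·e^(−0.6600) = 0.568536
  f_II = 3.1·e^(−3.1·0.6) = 3.1·e^(−1.8600) = 0.482585
0.212337 / 0.31838 ≈ 0.6669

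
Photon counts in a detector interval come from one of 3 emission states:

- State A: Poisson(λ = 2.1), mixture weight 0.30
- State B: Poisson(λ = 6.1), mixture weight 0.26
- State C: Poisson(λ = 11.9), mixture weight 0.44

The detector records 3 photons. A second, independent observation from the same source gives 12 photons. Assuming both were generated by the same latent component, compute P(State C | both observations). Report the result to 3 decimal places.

Posterior ∝ prior × likelihood, so P(k | x) ∝ P(Z=k) f_k(x); normalise over all components.
Since both observations come from the same component, the likelihood for component k is f_k(x₁)·f_k(x₂).
  L_A = [0.189011] × [1.88051e-06] = 3.55438e-07
  L_B = [0.0848481] × [0.0124287] = 0.00105455
  L_C = [0.00190715] × [0.11432] = 0.000218026
Prior × likelihood for each component:
  P(Z=A)·L_A = 0.30 × 3.55438e-07 = 1.06632e-07
  P(Z=B)·L_B = 0.26 × 0.00105455 = 0.000274183
  P(Z=C)·L_C = 0.44 × 0.000218026 = 9.59313e-05
Marginal: 1.06632e-07 + 0.000274183 + 9.59313e-05 = 0.000370221
Responsibility of State C: 9.59313e-05 / 0.000370221 ≈ 0.259

0.259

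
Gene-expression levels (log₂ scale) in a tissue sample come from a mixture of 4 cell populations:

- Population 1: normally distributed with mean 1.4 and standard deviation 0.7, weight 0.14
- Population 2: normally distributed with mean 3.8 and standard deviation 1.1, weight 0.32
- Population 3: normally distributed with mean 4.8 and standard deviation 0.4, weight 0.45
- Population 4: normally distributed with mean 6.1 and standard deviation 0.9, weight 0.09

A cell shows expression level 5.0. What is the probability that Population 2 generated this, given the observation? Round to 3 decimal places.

0.134

P(component k | x) = π_k·f_k(x) / marginal(x), where marginal(x) = Σ_j π_j·f_j(x).
Component likelihoods at x = 5.0:
  f_1 = (1/(0.7·√(2π)))·exp(−(5.0−1.4)²/(2·0.7²)) = 0.569918·exp(-13.22449) = 1.02917e-06
  f_2 = (1/(1.1·√(2π)))·exp(−(5.0−3.8)²/(2·1.1²)) = 0.362675·exp(-0.59504) = 0.20003
  f_3 = (1/(0.4·√(2π)))·exp(−(5.0−4.8)²/(2·0.4²)) = 0.997356·exp(-0.12500) = 0.880163
  f_4 = (1/(0.9·√(2π)))·exp(−(5.0−6.1)²/(2·0.9²)) = 0.443269·exp(-0.74691) = 0.210033
Unnormalised posteriors:
  π_1·f_1 = 0.14 × 1.02917e-06 = 1.44084e-07
  π_2·f_2 = 0.32 × 0.20003 = 0.0640095
  π_3·f_3 = 0.45 × 0.880163 = 0.396073
  π_4·f_4 = 0.09 × 0.210033 = 0.018903
Evidence: 1.44084e-07 + 0.0640095 + 0.396073 + 0.018903 = 0.478986
P(Population 2 | the observation) = 0.0640095 / 0.478986 ≈ 0.134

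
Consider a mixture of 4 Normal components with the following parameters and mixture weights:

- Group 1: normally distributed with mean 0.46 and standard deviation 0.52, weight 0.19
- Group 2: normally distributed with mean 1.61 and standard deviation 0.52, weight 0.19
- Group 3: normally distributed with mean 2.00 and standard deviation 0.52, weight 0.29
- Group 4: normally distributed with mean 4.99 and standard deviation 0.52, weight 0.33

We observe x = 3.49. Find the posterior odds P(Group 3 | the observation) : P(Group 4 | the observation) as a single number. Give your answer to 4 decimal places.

Only the two components matter; the odds are (w_i f_i(x)) / (w_j f_j(x)).
Evaluate each component's likelihood at the observed value:
  f_1 = 3.25162e-08
  f_2 = 0.0011132
  f_3 = 0.0126484
  f_4 = 0.011968
0.00366803 / 0.00394946 ≈ 0.9287

0.9287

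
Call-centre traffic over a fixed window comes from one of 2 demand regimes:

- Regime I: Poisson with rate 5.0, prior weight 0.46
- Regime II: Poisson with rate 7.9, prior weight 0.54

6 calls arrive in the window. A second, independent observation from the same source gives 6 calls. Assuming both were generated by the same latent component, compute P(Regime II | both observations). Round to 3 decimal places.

0.462

P(component k | x) = π_k·f_k(x) / marginal(x), where marginal(x) = Σ_j π_j·f_j(x).
Since both observations come from the same component, the likelihood for component k is f_k(x₁)·f_k(x₂).
  L_I = [e^(−5.0)·5.0^6/6! = 0.146223] × [0.146223] = 0.0213811
  L_II = [e^(−7.9)·7.9^6/6! = 0.125171] × [0.125171] = 0.0156678
Prior × likelihood for each component:
  π_I·L_I = 0.46 × 0.0213811 = 0.00983531
  π_II·L_II = 0.54 × 0.0156678 = 0.0084606
Sum: 0.00983531 + 0.0084606 = 0.0182959
P(Regime II | data) ≈ 0.462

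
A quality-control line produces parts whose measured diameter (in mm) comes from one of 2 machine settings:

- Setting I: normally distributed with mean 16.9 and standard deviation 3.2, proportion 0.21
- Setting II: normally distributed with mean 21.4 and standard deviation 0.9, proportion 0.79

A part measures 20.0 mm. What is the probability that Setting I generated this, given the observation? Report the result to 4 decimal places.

0.1355

The responsibility of component k is π_k f_k(x) divided by Σ_j π_j f_j(x).
Normal densities:
  f_I = (1/(3.2·√(2π)))·exp(−(20.0−16.9)²/(2·3.2²)) = 0.124669·exp(-0.46924) = 0.0779781
  f_II = (1/(0.9·√(2π)))·exp(−(20.0−21.4)²/(2·0.9²)) = 0.443269·exp(-1.20988) = 0.132198
Weight by the priors:
  π_I·f_I = 0.21 × 0.0779781 = 0.0163754
  π_II·f_II = 0.79 × 0.132198 = 0.104436
Evidence: 0.0163754 + 0.104436 = 0.120812
P(Setting I | 20.0 mm) = 0.0163754 / 0.120812 ≈ 0.1355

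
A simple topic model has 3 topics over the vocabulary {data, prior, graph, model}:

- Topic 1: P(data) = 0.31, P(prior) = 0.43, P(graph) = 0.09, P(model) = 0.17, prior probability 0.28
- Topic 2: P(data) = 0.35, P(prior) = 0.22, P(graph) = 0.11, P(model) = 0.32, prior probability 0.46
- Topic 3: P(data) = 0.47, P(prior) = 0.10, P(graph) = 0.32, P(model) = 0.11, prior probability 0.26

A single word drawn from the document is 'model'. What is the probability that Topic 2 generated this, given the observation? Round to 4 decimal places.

0.6589

Apply Bayes' rule: the posterior for each component is proportional to its prior times its likelihood at x.
Evaluate each component's likelihood at the observed value:
  L_1 = 0.17
  L_2 = 0.32
  L_3 = 0.11
Prior × likelihood for each component:
  P(Z=1)·L_1 = 0.28 × 0.17 = 0.0476
  P(Z=2)·L_2 = 0.46 × 0.32 = 0.1472
  P(Z=3)·L_3 = 0.26 × 0.11 = 0.0286
Denominator: 0.0476 + 0.1472 + 0.0286 = 0.2234
So the posterior for Topic 2 is 0.1472 / 0.2234 ≈ 0.6589.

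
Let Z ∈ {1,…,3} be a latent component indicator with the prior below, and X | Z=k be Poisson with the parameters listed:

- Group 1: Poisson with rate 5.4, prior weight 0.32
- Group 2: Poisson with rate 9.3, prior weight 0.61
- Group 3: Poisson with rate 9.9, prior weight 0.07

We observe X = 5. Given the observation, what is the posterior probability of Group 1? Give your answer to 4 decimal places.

0.6116

By Bayes' theorem, P(k | x) = π_k f_k(x) / Σ_j π_j f_j(x).
Component likelihoods at x = 5:
  L_1 = e^(−5.4)·5.4^5/5! = 0.172821
  L_2 = e^(−9.3)·9.3^5/5! = 0.0530023
  L_3 = e^(−9.9)·9.9^5/5! = 0.039763
Unnormalised posteriors:
  π_1·L_1 = 0.32 × 0.172821 = 0.0553028
  π_2·L_2 = 0.61 × 0.0530023 = 0.0323314
  π_3·L_3 = 0.07 × 0.039763 = 0.00278341
Normaliser: 0.0553028 + 0.0323314 + 0.00278341 = 0.0904176
Responsibility of Group 1: 0.0553028 / 0.0904176 ≈ 0.6116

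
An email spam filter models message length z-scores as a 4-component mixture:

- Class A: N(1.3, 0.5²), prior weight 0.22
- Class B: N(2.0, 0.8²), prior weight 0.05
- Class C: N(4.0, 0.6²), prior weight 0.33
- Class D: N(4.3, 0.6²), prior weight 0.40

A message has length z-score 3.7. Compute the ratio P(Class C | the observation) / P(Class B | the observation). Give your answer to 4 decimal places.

The posterior odds equal the prior odds times the likelihood ratio: (P(Z=i)/P(Z=j))·(f_i(x)/f_j(x)).
Evaluate each component's likelihood at the observed value:
  p_A = (1/(0.5·√(2π)))·exp(−(3.7−1.3)²/(2·0.5²)) = 0.797885·exp(-11.52000) = 7.9226e-06
  p_B = (1/(0.8·√(2π)))·exp(−(3.7−2.0)²/(2·0.8²)) = 0.498678·exp(-2.25781) = 0.0521512
  p_C = (1/(0.6·√(2π)))·exp(−(3.7−4.0)²/(2·0.6²)) = 0.664904·exp(-0.12500) = 0.586776
  p_D = (1/(0.6·√(2π)))·exp(−(3.7−4.3)²/(2·0.6²)) = 0.664904·exp(-0.50000) = 0.403285
Posterior odds = (P(Z=C)·p_C) / (P(Z=B)·p_B) = (0.33·0.586776) / (0.05·0.0521512) = 0.193636 / 0.00260756 ≈ 74.2594

74.2594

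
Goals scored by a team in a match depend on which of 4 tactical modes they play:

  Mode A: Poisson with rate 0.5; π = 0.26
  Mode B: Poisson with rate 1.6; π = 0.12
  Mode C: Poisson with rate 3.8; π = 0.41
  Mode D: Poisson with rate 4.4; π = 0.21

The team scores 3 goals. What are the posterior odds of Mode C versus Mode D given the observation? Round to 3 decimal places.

2.292

Only the two components matter; the odds are (π_i f_i(x)) / (π_j f_j(x)).
Component likelihoods at x = 3 goals:
  L_A = 0.0126361
  L_B = 0.137828
  L_C = 0.204588
  L_D = 0.174305
Odds = (0.41/0.21) × (0.204588/0.174305) = 1.95238 × 1.17373 ≈ 2.292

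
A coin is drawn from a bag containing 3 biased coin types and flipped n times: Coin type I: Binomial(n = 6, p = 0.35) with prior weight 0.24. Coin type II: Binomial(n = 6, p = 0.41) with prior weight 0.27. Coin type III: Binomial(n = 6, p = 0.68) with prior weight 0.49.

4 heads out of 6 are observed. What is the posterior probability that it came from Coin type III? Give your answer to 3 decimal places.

Apply Bayes' rule: the posterior for each component is proportional to its prior times its likelihood at x.
Binomial probabilities:
  p_I = 0.0951021
  p_II = 0.147547
  p_III = 0.328418
Multiply by the mixture weights:
  π_I·p_I = 0.24 × 0.0951021 = 0.0228245
  π_II·p_II = 0.27 × 0.147547 = 0.0398377
  π_III·p_III = 0.49 × 0.328418 = 0.160925
Denominator: 0.0228245 + 0.0398377 + 0.160925 = 0.223587
P(Coin type III | data) = 0.160925 / 0.223587 ≈ 0.720

0.720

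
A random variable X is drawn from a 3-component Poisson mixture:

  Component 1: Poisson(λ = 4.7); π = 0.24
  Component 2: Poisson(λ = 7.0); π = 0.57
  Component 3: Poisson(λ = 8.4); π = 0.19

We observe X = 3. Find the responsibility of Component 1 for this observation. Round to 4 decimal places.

0.5268

Apply Bayes' rule: the posterior for each component is proportional to its prior times its likelihood at x.
Component likelihoods at x = 3:
  L_1 = e^(−4.7)·4.7^3/3! = 0.157383
  L_2 = e^(−7.0)·7.0^3/3! = 0.0521293
  L_3 = e^(−8.4)·8.4^3/3! = 0.0222133
Weight by the priors:
  w_1·L_1 = 0.24 × 0.157383 = 0.037772
  w_2·L_2 = 0.57 × 0.0521293 = 0.0297137
  w_3·L_3 = 0.19 × 0.0222133 = 0.00422053
Marginal: 0.037772 + 0.0297137 + 0.00422053 = 0.0717062
P(Component 1 | 3) ≈ 0.5268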